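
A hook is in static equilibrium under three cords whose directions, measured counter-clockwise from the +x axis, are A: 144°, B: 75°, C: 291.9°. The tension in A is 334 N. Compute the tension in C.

Resolve: ΣF_x = 334 cos 144° + T_B cos 75° + T_C cos 291.9° = 0.
        ΣF_y = 334 sin 144° + T_B sin 75° + T_C sin 291.9° = 0.
The known terms sum to (-270.2, 196.3) N, so 0.2588 T_B + 0.3730 T_C = 270.2 and 0.9659 T_B − 0.9278 T_C = -196.3.
Solving simultaneously: T_B = 295.6 N, T_C = 519.3 N.

T_C ≈ 519 N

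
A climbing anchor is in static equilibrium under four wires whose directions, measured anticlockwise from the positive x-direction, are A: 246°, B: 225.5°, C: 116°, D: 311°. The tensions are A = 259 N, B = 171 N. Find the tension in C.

T_C ≈ 1570 N

Resolve: ΣF_x = 259 cos 246° + 171 cos 225.5° + T_C cos 116° + T_D cos 311° = 0.
        ΣF_y = 259 sin 246° + 171 sin 225.5° + T_C sin 116° + T_D sin 311° = 0.
The known terms sum to (-225.2, -358.6) N, so -0.4384 T_C + 0.6561 T_D = 225.2 and 0.8988 T_C − 0.7547 T_D = 358.6.
Solving simultaneously: T_C = 1566 N, T_D = 1389 N.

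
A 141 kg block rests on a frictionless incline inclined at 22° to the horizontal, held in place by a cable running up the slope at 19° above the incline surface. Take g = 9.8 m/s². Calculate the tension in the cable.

Take axes along and perpendicular to the incline. Weight components: W sin 22° = 517.6 N down-slope, W cos 22° = 1281 N into the surface.
Along incline: T cos 19° = W sin 22° → T = 547.5 N.
Perpendicular: N = W cos 22° − T sin 19° = 1103 N.

T ≈ 547 N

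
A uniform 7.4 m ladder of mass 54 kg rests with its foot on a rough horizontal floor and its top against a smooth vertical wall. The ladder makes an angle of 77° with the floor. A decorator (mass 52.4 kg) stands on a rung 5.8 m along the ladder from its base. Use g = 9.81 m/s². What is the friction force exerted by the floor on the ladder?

f ≈ 154 N

Torques about the foot: N_wall · 7.4 sin 77° = 54×9.81×3.7 cos 77° + 52.4×9.81×5.8 cos 77° → N_wall = 154.17 N.
ΣF_x = 0: f_floor = N_wall = 154.17 N.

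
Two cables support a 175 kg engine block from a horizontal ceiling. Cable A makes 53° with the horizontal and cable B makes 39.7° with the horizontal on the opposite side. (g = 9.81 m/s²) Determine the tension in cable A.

Weight W = 175 × 9.81 = 1717 N acts straight down.
Horizontal: T_A cos 53° = T_B cos 39.7°  →  T_B = 0.7822 T_A.
Vertical: T_A sin 53° + T_B sin 39.7° = 1717.
Substituting the horizontal relation into the vertical equation gives 1.298 T_A = 1717, so T_A = 1322 N.

T_A ≈ 1320 N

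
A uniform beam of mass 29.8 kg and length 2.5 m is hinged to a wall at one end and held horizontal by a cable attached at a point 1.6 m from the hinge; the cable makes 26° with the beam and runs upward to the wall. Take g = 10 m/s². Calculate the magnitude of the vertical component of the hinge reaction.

|H_y| ≈ 65.2 N

Take torques about the hinge: T sin 26° · 1.6 = 29.8×10×1.25 = 372.5 N·m.
So T = 372.5 / (0.4384 × 1.6) = 531.09 N.
ΣF_y = 0: H_y = (29.8×10) − T sin 26° = 298 − 232.81 = 65.188 N.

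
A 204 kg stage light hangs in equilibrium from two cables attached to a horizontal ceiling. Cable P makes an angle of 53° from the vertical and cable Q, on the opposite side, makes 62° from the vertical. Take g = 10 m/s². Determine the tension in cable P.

Angles from the horizontal: cable P is 90° − 53° = 37°, cable Q is 90° − 62° = 28°.
Weight W = 204 × 10 = 2040 N acts straight down.
Horizontal: T_P cos 37° = T_Q cos 28°  →  T_Q = 0.9045 T_P.
Vertical: T_P sin 37° + T_Q sin 28° = 2040.
Substituting the horizontal relation into the vertical equation gives 1.026 T_P = 2040, so T_P = 1987 N.

T_P ≈ 1990 N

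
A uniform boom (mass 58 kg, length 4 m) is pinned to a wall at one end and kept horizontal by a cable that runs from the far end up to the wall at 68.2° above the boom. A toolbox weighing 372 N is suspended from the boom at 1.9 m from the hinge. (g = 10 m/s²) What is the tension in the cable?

T ≈ 503 N

Take torques about the hinge: T sin 68.2° · 4 = 58×10×2 + 372×1.9 = 1866.8 N·m.
So T = 1866.8 / (0.9285 × 4) = 502.65 N.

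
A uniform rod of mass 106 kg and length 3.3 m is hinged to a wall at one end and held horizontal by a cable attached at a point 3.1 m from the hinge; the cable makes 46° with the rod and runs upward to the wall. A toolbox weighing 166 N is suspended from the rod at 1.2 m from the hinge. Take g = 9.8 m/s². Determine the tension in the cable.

T ≈ 858 N

Take torques about the hinge: T sin 46° · 3.1 = 106×9.8×1.65 + 166×1.2 = 1913.2 N·m.
So T = 1913.2 / (0.7193 × 3.1) = 857.96 N.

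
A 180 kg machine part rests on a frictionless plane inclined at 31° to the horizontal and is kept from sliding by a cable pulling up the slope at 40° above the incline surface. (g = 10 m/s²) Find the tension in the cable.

Take axes along and perpendicular to the incline. Weight components: W sin 31° = 927.1 N down-slope, W cos 31° = 1543 N into the surface.
Along incline: T cos 40° = W sin 31° → T = 1210 N.
Perpendicular: N = W cos 31° − T sin 40° = 765 N.

T ≈ 1210 N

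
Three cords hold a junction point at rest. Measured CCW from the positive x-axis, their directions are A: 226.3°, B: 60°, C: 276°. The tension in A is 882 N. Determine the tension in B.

T_B ≈ 1140 N

Resolve: ΣF_x = 882 cos 226.3° + T_B cos 60° + T_C cos 276° = 0.
        ΣF_y = 882 sin 226.3° + T_B sin 60° + T_C sin 276° = 0.
The known terms sum to (-609.4, -637.7) N, so 0.5000 T_B + 0.1045 T_C = 609.4 and 0.8660 T_B − 0.9945 T_C = 637.7.
Solving simultaneously: T_B = 1144 N, T_C = 355.4 N.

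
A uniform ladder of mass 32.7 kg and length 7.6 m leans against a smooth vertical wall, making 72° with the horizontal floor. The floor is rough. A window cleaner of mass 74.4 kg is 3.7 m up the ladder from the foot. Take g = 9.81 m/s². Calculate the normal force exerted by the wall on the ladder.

N_wall ≈ 168 N

Torques about the foot: N_wall · 7.6 sin 72° = 32.7×9.81×3.8 cos 72° + 74.4×9.81×3.7 cos 72° → N_wall = 167.57 N.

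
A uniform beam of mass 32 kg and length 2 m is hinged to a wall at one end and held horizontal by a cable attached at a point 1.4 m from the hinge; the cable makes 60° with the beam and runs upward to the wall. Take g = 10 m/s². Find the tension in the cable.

Take torques about the hinge: T sin 60° · 1.4 = 32×10×1 = 320 N·m.
So T = 320 / (0.8660 × 1.4) = 263.93 N.

T ≈ 264 N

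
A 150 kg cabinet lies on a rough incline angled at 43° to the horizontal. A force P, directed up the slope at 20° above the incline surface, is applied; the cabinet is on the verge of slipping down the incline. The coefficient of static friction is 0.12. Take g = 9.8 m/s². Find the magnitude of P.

On the verge of sliding down the incline, friction equals μN and acts up the slope.
Perpendicular: N + P sin 20° = W cos 43° = 1075 N.
Along incline: P cos 20° + μN = W sin 43° with W sin 43° = 1003 N.
Solving the pair for P and N: P = 972 N, N = 742.6 N (and f = μN = 89.12 N).

P ≈ 972 N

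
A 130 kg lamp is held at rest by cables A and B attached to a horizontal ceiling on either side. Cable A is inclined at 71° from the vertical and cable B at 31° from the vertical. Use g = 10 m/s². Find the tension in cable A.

Angles from the horizontal: cable A is 90° − 71° = 19°, cable B is 90° − 31° = 59°.
Weight W = 130 × 10 = 1300 N acts straight down.
Horizontal: T_A cos 19° = T_B cos 59°  →  T_B = 1.836 T_A.
Vertical: T_A sin 19° + T_B sin 59° = 1300.
Substituting the horizontal relation into the vertical equation gives 1.899 T_A = 1300, so T_A = 684.5 N.

T_A ≈ 685 N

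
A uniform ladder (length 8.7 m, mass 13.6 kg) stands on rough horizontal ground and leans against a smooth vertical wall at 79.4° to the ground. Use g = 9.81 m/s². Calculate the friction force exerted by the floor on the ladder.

Torques about the foot: N_wall · 8.7 sin 79.4° = 13.6×9.81×4.35 cos 79.4° → N_wall = 12.484 N.
ΣF_x = 0: f_floor = N_wall = 12.484 N.

f ≈ 12.5 N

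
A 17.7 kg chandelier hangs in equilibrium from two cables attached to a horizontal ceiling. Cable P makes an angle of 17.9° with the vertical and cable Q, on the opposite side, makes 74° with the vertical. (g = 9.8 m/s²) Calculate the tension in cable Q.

Angles from the horizontal: cable P is 90° − 17.9° = 72.1°, cable Q is 90° − 74° = 16°.
Weight W = 17.7 × 9.8 = 173.5 N acts straight down.
Horizontal: T_P cos 72.1° = T_Q cos 16°  →  T_P = 3.128 T_Q.
Vertical: T_P sin 72.1° + T_Q sin 16° = 173.5.
Substituting the horizontal relation into the vertical equation gives 3.252 T_Q = 173.5, so T_Q = 53.34 N.

T_Q ≈ 53.3 N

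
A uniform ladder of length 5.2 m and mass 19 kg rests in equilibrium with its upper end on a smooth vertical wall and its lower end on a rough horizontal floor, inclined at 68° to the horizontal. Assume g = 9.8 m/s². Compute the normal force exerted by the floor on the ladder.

ΣF_y = 0: N_floor = 19×9.8 = 186.2 N.

N_floor ≈ 186 N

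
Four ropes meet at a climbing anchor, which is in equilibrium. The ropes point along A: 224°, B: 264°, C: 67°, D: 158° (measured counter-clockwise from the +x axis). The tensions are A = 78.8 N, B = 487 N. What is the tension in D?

Resolve: ΣF_x = 78.8 cos 224° + 487 cos 264° + T_C cos 67° + T_D cos 158° = 0.
        ΣF_y = 78.8 sin 224° + 487 sin 264° + T_C sin 67° + T_D sin 158° = 0.
The known terms sum to (-107.6, -539.1) N, so 0.3907 T_C − 0.9272 T_D = 107.6 and 0.9205 T_C + 0.3746 T_D = 539.1.
Solving simultaneously: T_C = 540.2 N, T_D = 111.6 N.

T_D ≈ 112 N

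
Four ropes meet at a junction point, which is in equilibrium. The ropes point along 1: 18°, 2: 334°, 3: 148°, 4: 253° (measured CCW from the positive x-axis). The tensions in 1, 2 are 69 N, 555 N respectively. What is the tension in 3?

T_3 ≈ 626 N

Resolve: ΣF_x = 69 cos 18° + 555 cos 334° + T_3 cos 148° + T_4 cos 253° = 0.
        ΣF_y = 69 sin 18° + 555 sin 334° + T_3 sin 148° + T_4 sin 253° = 0.
The known terms sum to (564.5, -222) N, so -0.8480 T_3 − 0.2924 T_4 = -564.5 and 0.5299 T_3 − 0.9563 T_4 = 222.
Solving simultaneously: T_3 = 626 N, T_4 = 114.8 N.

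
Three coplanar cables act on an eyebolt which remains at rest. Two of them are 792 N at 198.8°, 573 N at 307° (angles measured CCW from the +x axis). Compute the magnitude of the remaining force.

F ≈ 820 N

Sum the known components: ΣF_x = -404.9 N, ΣF_y = -712.9 N.
For equilibrium the remaining force must supply (−ΣF_x, −ΣF_y) = (404.9, 712.9) N.
Magnitude = √((404.9)² + (712.9)²) = 819.8 N; direction = atan2(712.9, 404.9) = 60.4°.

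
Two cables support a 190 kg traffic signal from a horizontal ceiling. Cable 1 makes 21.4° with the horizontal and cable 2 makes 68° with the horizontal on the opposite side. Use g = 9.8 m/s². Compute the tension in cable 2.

T_2 ≈ 1730 N

Weight W = 190 × 9.8 = 1862 N acts straight down.
Horizontal: T_1 cos 21.4° = T_2 cos 68°  →  T_1 = 0.4023 T_2.
Vertical: T_1 sin 21.4° + T_2 sin 68° = 1862.
Substituting the horizontal relation into the vertical equation gives 1.074 T_2 = 1862, so T_2 = 1734 N.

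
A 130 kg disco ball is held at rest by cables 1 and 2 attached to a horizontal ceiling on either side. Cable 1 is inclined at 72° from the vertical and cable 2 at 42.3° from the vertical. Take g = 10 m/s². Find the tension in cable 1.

T_1 ≈ 960 N

Angles from the horizontal: cable 1 is 90° − 72° = 18°, cable 2 is 90° − 42.3° = 47.7°.
Weight W = 130 × 10 = 1300 N acts straight down.
Horizontal: T_1 cos 18° = T_2 cos 47.7°  →  T_2 = 1.413 T_1.
Vertical: T_1 sin 18° + T_2 sin 47.7° = 1300.
Substituting the horizontal relation into the vertical equation gives 1.354 T_1 = 1300, so T_1 = 960 N.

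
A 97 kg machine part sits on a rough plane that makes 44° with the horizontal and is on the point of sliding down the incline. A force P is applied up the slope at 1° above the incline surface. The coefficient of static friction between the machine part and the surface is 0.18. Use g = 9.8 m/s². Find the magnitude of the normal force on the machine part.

N ≈ 674 N

On the verge of sliding down the incline, friction equals μN and acts up the slope.
Perpendicular: N + P sin 1° = W cos 44° = 683.8 N.
Along incline: P cos 1° + μN = W sin 44° with W sin 44° = 660.3 N.
Solving the pair for P and N: P = 539 N, N = 674.4 N (and f = μN = 121.4 N).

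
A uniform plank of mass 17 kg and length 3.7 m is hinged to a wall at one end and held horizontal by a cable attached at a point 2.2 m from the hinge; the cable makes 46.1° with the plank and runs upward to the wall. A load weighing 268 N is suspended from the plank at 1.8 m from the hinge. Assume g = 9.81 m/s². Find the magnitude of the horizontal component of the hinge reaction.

H_x ≈ 346 N

Take torques about the hinge: T sin 46.1° · 2.2 = 17×9.81×1.85 + 268×1.8 = 790.92 N·m.
So T = 790.92 / (0.7206 × 2.2) = 498.94 N.
ΣF_x = 0: H_x = T cos 46.1° = 345.97 N.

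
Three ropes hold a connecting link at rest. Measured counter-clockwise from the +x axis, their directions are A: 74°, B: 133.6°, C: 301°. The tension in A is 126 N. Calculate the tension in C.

T_C ≈ 498 N

Resolve: ΣF_x = 126 cos 74° + T_B cos 133.6° + T_C cos 301° = 0.
        ΣF_y = 126 sin 74° + T_B sin 133.6° + T_C sin 301° = 0.
The known terms sum to (34.73, 121.1) N, so -0.6896 T_B + 0.5150 T_C = -34.73 and 0.7242 T_B − 0.8572 T_C = -121.1.
Solving simultaneously: T_B = 422.4 N, T_C = 498.2 N.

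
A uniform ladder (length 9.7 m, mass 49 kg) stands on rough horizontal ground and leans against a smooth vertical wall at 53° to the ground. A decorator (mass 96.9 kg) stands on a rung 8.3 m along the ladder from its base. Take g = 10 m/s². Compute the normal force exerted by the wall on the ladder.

N_wall ≈ 809 N

Torques about the foot: N_wall · 9.7 sin 53° = 49×10×4.85 cos 53° + 96.9×10×8.3 cos 53° → N_wall = 809.43 N.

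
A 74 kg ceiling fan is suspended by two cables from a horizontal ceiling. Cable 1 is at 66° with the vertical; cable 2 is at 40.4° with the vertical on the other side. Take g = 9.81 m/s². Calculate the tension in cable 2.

Angles from the horizontal: cable 1 is 90° − 66° = 24°, cable 2 is 90° − 40.4° = 49.6°.
Weight W = 74 × 9.81 = 725.9 N acts straight down.
Horizontal: T_1 cos 24° = T_2 cos 49.6°  →  T_1 = 0.7095 T_2.
Vertical: T_1 sin 24° + T_2 sin 49.6° = 725.9.
Substituting the horizontal relation into the vertical equation gives 1.05 T_2 = 725.9, so T_2 = 691.3 N.

T_2 ≈ 691 N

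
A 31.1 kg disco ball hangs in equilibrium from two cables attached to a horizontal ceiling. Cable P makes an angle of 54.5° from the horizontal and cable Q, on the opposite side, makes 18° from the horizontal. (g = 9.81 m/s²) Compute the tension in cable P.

Weight W = 31.1 × 9.81 = 305.1 N acts straight down.
Horizontal: T_P cos 54.5° = T_Q cos 18°  →  T_Q = 0.6106 T_P.
Vertical: T_P sin 54.5° + T_Q sin 18° = 305.1.
Substituting the horizontal relation into the vertical equation gives 1.003 T_P = 305.1, so T_P = 304.2 N.

T_P ≈ 304 N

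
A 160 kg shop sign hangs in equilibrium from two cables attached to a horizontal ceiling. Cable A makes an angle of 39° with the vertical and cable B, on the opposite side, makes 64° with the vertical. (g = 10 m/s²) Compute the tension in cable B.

T_B ≈ 1030 N

Angles from the horizontal: cable A is 90° − 39° = 51°, cable B is 90° − 64° = 26°.
Weight W = 160 × 10 = 1600 N acts straight down.
Horizontal: T_A cos 51° = T_B cos 26°  →  T_A = 1.428 T_B.
Vertical: T_A sin 51° + T_B sin 26° = 1600.
Substituting the horizontal relation into the vertical equation gives 1.548 T_B = 1600, so T_B = 1033 N.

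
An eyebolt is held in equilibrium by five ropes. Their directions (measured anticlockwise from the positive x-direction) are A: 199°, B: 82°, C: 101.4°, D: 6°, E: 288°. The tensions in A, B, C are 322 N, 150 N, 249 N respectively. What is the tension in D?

T_D ≈ 233 N

Resolve: ΣF_x = 322 cos 199° + 150 cos 82° + 249 cos 101.4° + T_D cos 6° + T_E cos 288° = 0.
        ΣF_y = 322 sin 199° + 150 sin 82° + 249 sin 101.4° + T_D sin 6° + T_E sin 288° = 0.
The known terms sum to (-332.8, 287.8) N, so 0.9945 T_D + 0.3090 T_E = 332.8 and 0.1045 T_D − 0.9511 T_E = -287.8.
Solving simultaneously: T_D = 232.7 N, T_E = 328.2 N.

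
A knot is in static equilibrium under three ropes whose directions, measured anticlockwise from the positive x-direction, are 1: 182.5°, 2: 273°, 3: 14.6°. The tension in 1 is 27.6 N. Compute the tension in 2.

Resolve: ΣF_x = 27.6 cos 182.5° + T_2 cos 273° + T_3 cos 14.6° = 0.
        ΣF_y = 27.6 sin 182.5° + T_2 sin 273° + T_3 sin 14.6° = 0.
The known terms sum to (-27.57, -1.204) N, so 0.0523 T_2 + 0.9677 T_3 = 27.57 and -0.9986 T_2 + 0.2521 T_3 = 1.204.
Solving simultaneously: T_2 = 5.906 N, T_3 = 28.17 N.

T_2 ≈ 5.91 N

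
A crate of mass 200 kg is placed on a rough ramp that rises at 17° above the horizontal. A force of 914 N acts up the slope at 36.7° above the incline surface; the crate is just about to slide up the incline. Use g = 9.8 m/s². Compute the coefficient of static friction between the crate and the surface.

On the verge of sliding up the incline, friction is at its maximum μN and acts down the slope.
Perpendicular to incline: N = W cos 17° − P sin 36.7° = 1874 − 546.2 = 1328 N.
Along incline: P cos 36.7° − μN = W sin 17° → μ = −(W sin 17° − P cos 36.7°) / N = 0.1203.

μ ≈ 0.120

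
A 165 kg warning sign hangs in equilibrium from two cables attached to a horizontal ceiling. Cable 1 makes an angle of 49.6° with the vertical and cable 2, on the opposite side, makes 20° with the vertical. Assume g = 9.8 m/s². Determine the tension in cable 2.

Angles from the horizontal: cable 1 is 90° − 49.6° = 40.4°, cable 2 is 90° − 20° = 70°.
Weight W = 165 × 9.8 = 1617 N acts straight down.
Horizontal: T_1 cos 40.4° = T_2 cos 70°  →  T_1 = 0.4491 T_2.
Vertical: T_1 sin 40.4° + T_2 sin 70° = 1617.
Substituting the horizontal relation into the vertical equation gives 1.231 T_2 = 1617, so T_2 = 1314 N.

T_2 ≈ 1310 N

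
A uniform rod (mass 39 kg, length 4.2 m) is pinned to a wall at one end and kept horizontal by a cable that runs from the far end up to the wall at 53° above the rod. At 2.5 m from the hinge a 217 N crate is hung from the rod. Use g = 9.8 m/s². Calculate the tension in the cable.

T ≈ 401 N

Take torques about the hinge: T sin 53° · 4.2 = 39×9.8×2.1 + 217×2.5 = 1345.1 N·m.
So T = 1345.1 / (0.7986 × 4.2) = 401.02 N.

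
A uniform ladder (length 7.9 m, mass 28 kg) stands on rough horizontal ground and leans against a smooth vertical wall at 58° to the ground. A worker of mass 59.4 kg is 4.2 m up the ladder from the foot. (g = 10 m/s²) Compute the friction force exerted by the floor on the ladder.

Torques about the foot: N_wall · 7.9 sin 58° = 28×10×3.95 cos 58° + 59.4×10×4.2 cos 58° → N_wall = 284.81 N.
ΣF_x = 0: f_floor = N_wall = 284.81 N.

f ≈ 285 N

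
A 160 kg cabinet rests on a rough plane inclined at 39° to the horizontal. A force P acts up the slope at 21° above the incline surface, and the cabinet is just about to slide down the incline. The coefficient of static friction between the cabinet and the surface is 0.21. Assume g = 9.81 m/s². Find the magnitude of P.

P ≈ 852 N

On the verge of sliding down the incline, friction equals μN and acts up the slope.
Perpendicular: N + P sin 21° = W cos 39° = 1220 N.
Along incline: P cos 21° + μN = W sin 39° with W sin 39° = 987.8 N.
Solving the pair for P and N: P = 852.4 N, N = 914.3 N (and f = μN = 192 N).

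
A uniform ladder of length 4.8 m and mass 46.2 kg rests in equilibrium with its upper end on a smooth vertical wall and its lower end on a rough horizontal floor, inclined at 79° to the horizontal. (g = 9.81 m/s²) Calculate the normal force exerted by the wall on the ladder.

N_wall ≈ 44 N

Torques about the foot: N_wall · 4.8 sin 79° = 46.2×9.81×2.4 cos 79° → N_wall = 44.049 N.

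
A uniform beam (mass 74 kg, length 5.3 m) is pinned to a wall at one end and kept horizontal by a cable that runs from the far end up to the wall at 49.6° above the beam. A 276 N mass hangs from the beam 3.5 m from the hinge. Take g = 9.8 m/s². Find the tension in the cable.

T ≈ 715 N

Take torques about the hinge: T sin 49.6° · 5.3 = 74×9.8×2.65 + 276×3.5 = 2887.8 N·m.
So T = 2887.8 / (0.7615 × 5.3) = 715.48 N.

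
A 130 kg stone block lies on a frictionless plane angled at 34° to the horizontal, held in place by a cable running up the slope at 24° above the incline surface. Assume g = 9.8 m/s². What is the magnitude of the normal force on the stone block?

Take axes along and perpendicular to the incline. Weight components: W sin 34° = 712.4 N down-slope, W cos 34° = 1056 N into the surface.
Along incline: T cos 24° = W sin 34° → T = 779.8 N.
Perpendicular: N = W cos 34° − T sin 24° = 739 N.

N ≈ 739 N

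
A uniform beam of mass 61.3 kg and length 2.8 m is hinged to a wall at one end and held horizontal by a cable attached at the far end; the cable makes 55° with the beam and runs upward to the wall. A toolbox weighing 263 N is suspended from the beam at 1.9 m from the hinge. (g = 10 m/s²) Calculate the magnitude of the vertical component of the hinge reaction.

Take torques about the hinge: T sin 55° · 2.8 = 61.3×10×1.4 + 263×1.9 = 1357.9 N·m.
So T = 1357.9 / (0.8192 × 2.8) = 592.03 N.
ΣF_y = 0: H_y = (61.3×10 + 263) − T sin 55° = 876 − 484.96 = 391.04 N.

|H_y| ≈ 391 N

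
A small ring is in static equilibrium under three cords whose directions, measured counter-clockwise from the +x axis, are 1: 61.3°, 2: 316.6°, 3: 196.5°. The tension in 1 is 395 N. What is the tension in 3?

Resolve: ΣF_x = 395 cos 61.3° + T_2 cos 316.6° + T_3 cos 196.5° = 0.
        ΣF_y = 395 sin 61.3° + T_2 sin 316.6° + T_3 sin 196.5° = 0.
The known terms sum to (189.7, 346.5) N, so 0.7266 T_2 − 0.9588 T_3 = -189.7 and -0.6871 T_2 − 0.2840 T_3 = -346.5.
Solving simultaneously: T_2 = 321.7 N, T_3 = 441.6 N.

T_3 ≈ 442 N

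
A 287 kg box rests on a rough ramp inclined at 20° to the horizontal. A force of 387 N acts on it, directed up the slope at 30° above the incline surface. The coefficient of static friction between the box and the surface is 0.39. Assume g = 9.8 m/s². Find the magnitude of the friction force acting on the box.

Axes along / perpendicular to the incline. W sin 20° = 962 N down-slope; W cos 20° = 2643 N into the surface.
Perpendicular: N = W cos 20° − P sin 30° = 2643 − 193.5 = 2449 N.
Along incline: P cos 30° + f = W sin 20° (friction acts up-slope) → f = 962 − 335.2 = 626.8 N.
|f| = 626.8 N ≤ μN = 955.3 N, so the box is indeed static.

f ≈ 627 N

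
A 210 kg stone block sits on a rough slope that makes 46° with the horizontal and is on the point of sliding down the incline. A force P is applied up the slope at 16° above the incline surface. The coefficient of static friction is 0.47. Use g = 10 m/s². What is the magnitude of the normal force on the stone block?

N ≈ 1190 N

On the verge of sliding down the incline, friction equals μN and acts up the slope.
Perpendicular: N + P sin 16° = W cos 46° = 1459 N.
Along incline: P cos 16° + μN = W sin 46° with W sin 46° = 1511 N.
Solving the pair for P and N: P = 991.9 N, N = 1185 N (and f = μN = 557.1 N).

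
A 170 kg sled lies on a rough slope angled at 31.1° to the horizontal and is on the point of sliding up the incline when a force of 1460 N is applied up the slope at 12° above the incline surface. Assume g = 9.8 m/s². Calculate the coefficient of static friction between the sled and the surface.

μ ≈ 0.505

On the verge of sliding up the incline, friction is at its maximum μN and acts down the slope.
Perpendicular to incline: N = W cos 31.1° − P sin 12° = 1427 − 303.6 = 1123 N.
Along incline: P cos 12° − μN = W sin 31.1° → μ = −(W sin 31.1° − P cos 12°) / N = 0.5054.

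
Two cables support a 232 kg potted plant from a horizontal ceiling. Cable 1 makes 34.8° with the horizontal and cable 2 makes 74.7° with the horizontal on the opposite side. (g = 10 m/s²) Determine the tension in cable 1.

Weight W = 232 × 10 = 2320 N acts straight down.
Horizontal: T_1 cos 34.8° = T_2 cos 74.7°  →  T_2 = 3.112 T_1.
Vertical: T_1 sin 34.8° + T_2 sin 74.7° = 2320.
Substituting the horizontal relation into the vertical equation gives 3.572 T_1 = 2320, so T_1 = 649.4 N.

T_1 ≈ 649 N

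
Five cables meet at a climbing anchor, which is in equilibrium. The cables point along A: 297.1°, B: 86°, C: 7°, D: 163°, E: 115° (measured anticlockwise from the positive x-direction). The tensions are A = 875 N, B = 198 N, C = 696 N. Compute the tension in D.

T_D ≈ 1060 N

Resolve: ΣF_x = 875 cos 297.1° + 198 cos 86° + 696 cos 7° + T_D cos 163° + T_E cos 115° = 0.
        ΣF_y = 875 sin 297.1° + 198 sin 86° + 696 sin 7° + T_D sin 163° + T_E sin 115° = 0.
The known terms sum to (1103, -496.6) N, so -0.9563 T_D − 0.4226 T_E = -1103 and 0.2924 T_D + 0.9063 T_E = 496.6.
Solving simultaneously: T_D = 1063 N, T_E = 205 N.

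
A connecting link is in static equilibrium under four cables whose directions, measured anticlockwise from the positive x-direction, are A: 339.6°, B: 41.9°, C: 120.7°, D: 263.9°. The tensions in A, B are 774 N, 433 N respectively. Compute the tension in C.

Resolve: ΣF_x = 774 cos 339.6° + 433 cos 41.9° + T_C cos 120.7° + T_D cos 263.9° = 0.
        ΣF_y = 774 sin 339.6° + 433 sin 41.9° + T_C sin 120.7° + T_D sin 263.9° = 0.
The known terms sum to (1048, 19.38) N, so -0.5105 T_C − 0.1063 T_D = -1048 and 0.8599 T_C − 0.9943 T_D = -19.38.
Solving simultaneously: T_C = 1736 N, T_D = 1520 N.

T_C ≈ 1740 N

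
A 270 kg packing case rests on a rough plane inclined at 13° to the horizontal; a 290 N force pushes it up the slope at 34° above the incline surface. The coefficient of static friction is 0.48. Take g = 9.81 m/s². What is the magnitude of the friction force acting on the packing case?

Axes along / perpendicular to the incline. W sin 13° = 595.8 N down-slope; W cos 13° = 2581 N into the surface.
Perpendicular: N = W cos 13° − P sin 34° = 2581 − 162.2 = 2419 N.
Along incline: P cos 34° + f = W sin 13° (friction acts up-slope) → f = 595.8 − 240.4 = 355.4 N.
|f| = 355.4 N ≤ μN = 1161 N, so the packing case is indeed static.

f ≈ 355 N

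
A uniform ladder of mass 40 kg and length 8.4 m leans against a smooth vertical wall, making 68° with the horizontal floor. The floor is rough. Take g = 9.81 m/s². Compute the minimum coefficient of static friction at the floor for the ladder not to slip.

μ_min ≈ 0.202

ΣF_y = 0: N_floor = 40×9.81 = 392.4 N.
Torques about the foot: N_wall · 8.4 sin 68° = 40×9.81×4.2 cos 68° → N_wall = 79.27 N.
ΣF_x = 0: f_floor = N_wall = 79.27 N.
μ_min = f_floor / N_floor = 79.27 / 392.4 = 0.202.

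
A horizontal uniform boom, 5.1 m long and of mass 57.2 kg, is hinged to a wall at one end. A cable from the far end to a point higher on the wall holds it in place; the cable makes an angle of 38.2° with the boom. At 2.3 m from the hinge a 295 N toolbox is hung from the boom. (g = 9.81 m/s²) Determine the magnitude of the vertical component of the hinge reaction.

|H_y| ≈ 443 N

Take torques about the hinge: T sin 38.2° · 5.1 = 57.2×9.81×2.55 + 295×2.3 = 2109.4 N·m.
So T = 2109.4 / (0.6184 × 5.1) = 668.82 N.
ΣF_y = 0: H_y = (57.2×9.81 + 295) − T sin 38.2° = 856.13 − 413.61 = 442.53 N.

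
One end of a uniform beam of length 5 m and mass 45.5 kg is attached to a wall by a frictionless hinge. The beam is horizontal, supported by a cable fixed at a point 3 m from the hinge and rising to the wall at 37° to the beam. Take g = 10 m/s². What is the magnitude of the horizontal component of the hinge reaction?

H_x ≈ 503 N

Take torques about the hinge: T sin 37° · 3 = 45.5×10×2.5 = 1137.5 N·m.
So T = 1137.5 / (0.6018 × 3) = 630.04 N.
ΣF_x = 0: H_x = T cos 37° = 503.17 N.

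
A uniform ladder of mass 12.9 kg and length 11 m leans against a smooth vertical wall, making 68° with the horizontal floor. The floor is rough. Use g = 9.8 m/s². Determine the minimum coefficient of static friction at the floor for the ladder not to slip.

μ_min ≈ 0.202

ΣF_y = 0: N_floor = 12.9×9.8 = 126.42 N.
Torques about the foot: N_wall · 11 sin 68° = 12.9×9.8×5.5 cos 68° → N_wall = 25.538 N.
ΣF_x = 0: f_floor = N_wall = 25.538 N.
μ_min = f_floor / N_floor = 25.538 / 126.42 = 0.202.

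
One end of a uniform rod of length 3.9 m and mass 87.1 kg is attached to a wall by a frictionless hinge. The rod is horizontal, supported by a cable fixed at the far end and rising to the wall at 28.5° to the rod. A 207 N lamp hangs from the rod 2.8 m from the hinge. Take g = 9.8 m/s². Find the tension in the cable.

T ≈ 1210 N

Take torques about the hinge: T sin 28.5° · 3.9 = 87.1×9.8×1.95 + 207×2.8 = 2244.1 N·m.
So T = 2244.1 / (0.4772 × 3.9) = 1205.9 N.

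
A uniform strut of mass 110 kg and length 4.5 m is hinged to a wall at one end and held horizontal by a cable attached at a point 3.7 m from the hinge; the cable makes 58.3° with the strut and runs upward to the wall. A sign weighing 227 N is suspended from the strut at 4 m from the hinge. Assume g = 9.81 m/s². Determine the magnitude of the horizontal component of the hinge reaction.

H_x ≈ 557 N

Take torques about the hinge: T sin 58.3° · 3.7 = 110×9.81×2.25 + 227×4 = 3336 N·m.
So T = 3336 / (0.8508 × 3.7) = 1059.7 N.
ΣF_x = 0: H_x = T cos 58.3° = 556.85 N.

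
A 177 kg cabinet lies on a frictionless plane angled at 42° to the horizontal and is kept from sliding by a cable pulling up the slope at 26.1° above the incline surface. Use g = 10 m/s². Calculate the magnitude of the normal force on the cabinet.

N ≈ 735 N

Take axes along and perpendicular to the incline. Weight components: W sin 42° = 1184 N down-slope, W cos 42° = 1315 N into the surface.
Along incline: T cos 26.1° = W sin 42° → T = 1319 N.
Perpendicular: N = W cos 42° − T sin 26.1° = 735.2 N.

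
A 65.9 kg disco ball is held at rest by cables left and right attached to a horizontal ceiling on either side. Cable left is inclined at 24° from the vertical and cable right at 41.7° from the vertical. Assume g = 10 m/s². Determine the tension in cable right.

Angles from the horizontal: cable left is 90° − 24° = 66°, cable right is 90° − 41.7° = 48.3°.
Weight W = 65.9 × 10 = 659 N acts straight down.
Horizontal: T_left cos 66° = T_right cos 48.3°  →  T_left = 1.636 T_right.
Vertical: T_left sin 66° + T_right sin 48.3° = 659.
Substituting the horizontal relation into the vertical equation gives 2.241 T_right = 659, so T_right = 294.1 N.

T_right ≈ 294 N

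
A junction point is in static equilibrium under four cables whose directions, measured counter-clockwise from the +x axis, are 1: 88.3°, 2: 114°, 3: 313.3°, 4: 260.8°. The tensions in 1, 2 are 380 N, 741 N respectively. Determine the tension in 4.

Resolve: ΣF_x = 380 cos 88.3° + 741 cos 114° + T_3 cos 313.3° + T_4 cos 260.8° = 0.
        ΣF_y = 380 sin 88.3° + 741 sin 114° + T_3 sin 313.3° + T_4 sin 260.8° = 0.
The known terms sum to (-290.1, 1057) N, so 0.6858 T_3 − 0.1599 T_4 = 290.1 and -0.7278 T_3 − 0.9871 T_4 = -1057.
Solving simultaneously: T_3 = 573.9 N, T_4 = 647.4 N.

T_4 ≈ 647 N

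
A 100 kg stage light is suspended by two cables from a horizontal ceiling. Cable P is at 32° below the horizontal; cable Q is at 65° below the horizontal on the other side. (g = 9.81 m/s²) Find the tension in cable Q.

Weight W = 100 × 9.81 = 981 N acts straight down.
Horizontal: T_P cos 32° = T_Q cos 65°  →  T_P = 0.4983 T_Q.
Vertical: T_P sin 32° + T_Q sin 65° = 981.
Substituting the horizontal relation into the vertical equation gives 1.17 T_Q = 981, so T_Q = 838.2 N.

T_Q ≈ 838 N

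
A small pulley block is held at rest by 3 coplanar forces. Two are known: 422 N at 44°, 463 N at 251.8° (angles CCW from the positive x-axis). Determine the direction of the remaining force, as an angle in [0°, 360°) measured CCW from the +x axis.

Sum the known components: ΣF_x = 159 N, ΣF_y = -146.7 N.
For equilibrium the remaining force must supply (−ΣF_x, −ΣF_y) = (-159, 146.7) N.
Magnitude = √((-159)² + (146.7)²) = 216.3 N; direction = atan2(146.7, -159) = 137.3°.

θ ≈ 137°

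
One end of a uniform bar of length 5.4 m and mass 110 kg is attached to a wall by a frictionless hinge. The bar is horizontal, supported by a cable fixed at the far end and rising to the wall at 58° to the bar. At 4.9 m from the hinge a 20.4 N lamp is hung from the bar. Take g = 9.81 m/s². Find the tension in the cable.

Take torques about the hinge: T sin 58° · 5.4 = 110×9.81×2.7 + 20.4×4.9 = 3013.5 N·m.
So T = 3013.5 / (0.8480 × 5.4) = 658.05 N.

T ≈ 658 N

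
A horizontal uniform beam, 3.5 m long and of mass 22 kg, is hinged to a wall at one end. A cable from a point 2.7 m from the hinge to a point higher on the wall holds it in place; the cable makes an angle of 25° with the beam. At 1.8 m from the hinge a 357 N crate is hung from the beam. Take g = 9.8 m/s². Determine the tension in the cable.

Take torques about the hinge: T sin 25° · 2.7 = 22×9.8×1.75 + 357×1.8 = 1019.9 N·m.
So T = 1019.9 / (0.4226 × 2.7) = 893.81 N.

T ≈ 894 N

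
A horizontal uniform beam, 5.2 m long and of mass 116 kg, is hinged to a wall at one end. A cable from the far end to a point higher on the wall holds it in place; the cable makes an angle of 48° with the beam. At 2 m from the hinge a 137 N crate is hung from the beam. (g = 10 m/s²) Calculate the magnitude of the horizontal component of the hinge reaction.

Take torques about the hinge: T sin 48° · 5.2 = 116×10×2.6 + 137×2 = 3290 N·m.
So T = 3290 / (0.7431 × 5.2) = 851.37 N.
ΣF_x = 0: H_x = T cos 48° = 569.68 N.

H_x ≈ 570 N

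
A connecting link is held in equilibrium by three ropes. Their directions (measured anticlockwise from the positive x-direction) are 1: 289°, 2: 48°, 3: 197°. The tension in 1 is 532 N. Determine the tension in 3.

T_3 ≈ 903 N

Resolve: ΣF_x = 532 cos 289° + T_2 cos 48° + T_3 cos 197° = 0.
        ΣF_y = 532 sin 289° + T_2 sin 48° + T_3 sin 197° = 0.
The known terms sum to (173.2, -503) N, so 0.6691 T_2 − 0.9563 T_3 = -173.2 and 0.7431 T_2 − 0.2924 T_3 = 503.
Solving simultaneously: T_2 = 1032 N, T_3 = 903.4 N.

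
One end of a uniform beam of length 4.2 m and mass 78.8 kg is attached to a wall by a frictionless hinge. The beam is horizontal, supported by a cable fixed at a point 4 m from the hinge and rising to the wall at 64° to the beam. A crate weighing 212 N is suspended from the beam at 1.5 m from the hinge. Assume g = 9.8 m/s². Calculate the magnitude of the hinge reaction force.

Take torques about the hinge: T sin 64° · 4 = 78.8×9.8×2.1 + 212×1.5 = 1939.7 N·m.
So T = 1939.7 / (0.8988 × 4) = 539.53 N.
ΣF_x = 0: H_x = T cos 64° = 236.51 N.
ΣF_y = 0: H_y = (78.8×9.8 + 212) − T sin 64° = 984.24 − 484.93 = 499.31 N.
|H| = √(H_x² + H_y²) = √((236.51)² + (499.31)²) = 552.5 N.

|H| ≈ 552 N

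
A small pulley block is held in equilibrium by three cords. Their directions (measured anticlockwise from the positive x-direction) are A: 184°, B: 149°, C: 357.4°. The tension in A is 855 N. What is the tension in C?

T_C ≈ 1030 N

Resolve: ΣF_x = 855 cos 184° + T_B cos 149° + T_C cos 357.4° = 0.
        ΣF_y = 855 sin 184° + T_B sin 149° + T_C sin 357.4° = 0.
The known terms sum to (-852.9, -59.64) N, so -0.8572 T_B + 0.9990 T_C = 852.9 and 0.5150 T_B − 0.0454 T_C = 59.64.
Solving simultaneously: T_B = 206.6 N, T_C = 1031 N.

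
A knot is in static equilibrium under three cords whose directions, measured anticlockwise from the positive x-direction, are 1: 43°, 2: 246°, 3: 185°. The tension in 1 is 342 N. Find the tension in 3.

T_3 ≈ 153 N

Resolve: ΣF_x = 342 cos 43° + T_2 cos 246° + T_3 cos 185° = 0.
        ΣF_y = 342 sin 43° + T_2 sin 246° + T_3 sin 185° = 0.
The known terms sum to (250.1, 233.2) N, so -0.4067 T_2 − 0.9962 T_3 = -250.1 and -0.9135 T_2 − 0.0872 T_3 = -233.2.
Solving simultaneously: T_2 = 240.7 N, T_3 = 152.8 N.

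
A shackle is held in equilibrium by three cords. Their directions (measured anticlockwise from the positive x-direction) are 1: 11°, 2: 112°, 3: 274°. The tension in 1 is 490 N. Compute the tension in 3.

T_3 ≈ 1560 N

Resolve: ΣF_x = 490 cos 11° + T_2 cos 112° + T_3 cos 274° = 0.
        ΣF_y = 490 sin 11° + T_2 sin 112° + T_3 sin 274° = 0.
The known terms sum to (481, 93.5) N, so -0.3746 T_2 + 0.0698 T_3 = -481 and 0.9272 T_2 − 0.9976 T_3 = -93.5.
Solving simultaneously: T_2 = 1574 N, T_3 = 1557 N.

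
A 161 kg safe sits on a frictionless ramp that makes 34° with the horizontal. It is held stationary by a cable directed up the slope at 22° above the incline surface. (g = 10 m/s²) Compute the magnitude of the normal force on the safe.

N ≈ 971 N

Take axes along and perpendicular to the incline. Weight components: W sin 34° = 900.3 N down-slope, W cos 34° = 1335 N into the surface.
Along incline: T cos 22° = W sin 34° → T = 971 N.
Perpendicular: N = W cos 34° − T sin 22° = 971 N.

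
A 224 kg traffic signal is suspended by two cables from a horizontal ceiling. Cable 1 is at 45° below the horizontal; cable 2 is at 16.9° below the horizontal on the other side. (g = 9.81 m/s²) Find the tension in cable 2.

Weight W = 224 × 9.81 = 2197 N acts straight down.
Horizontal: T_1 cos 45° = T_2 cos 16.9°  →  T_1 = 1.353 T_2.
Vertical: T_1 sin 45° + T_2 sin 16.9° = 2197.
Substituting the horizontal relation into the vertical equation gives 1.248 T_2 = 2197, so T_2 = 1761 N.

T_2 ≈ 1760 N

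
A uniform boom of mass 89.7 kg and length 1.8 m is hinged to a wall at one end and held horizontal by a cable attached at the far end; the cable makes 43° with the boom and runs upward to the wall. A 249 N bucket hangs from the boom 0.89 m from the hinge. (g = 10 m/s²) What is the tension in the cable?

T ≈ 838 N

Take torques about the hinge: T sin 43° · 1.8 = 89.7×10×0.9 + 249×0.89 = 1028.9 N·m.
So T = 1028.9 / (0.6820 × 1.8) = 838.15 N.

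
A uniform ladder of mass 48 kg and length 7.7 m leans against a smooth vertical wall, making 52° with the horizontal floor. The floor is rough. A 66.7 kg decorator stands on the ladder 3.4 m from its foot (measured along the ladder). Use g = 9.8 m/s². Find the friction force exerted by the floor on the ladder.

f ≈ 409 N

Torques about the foot: N_wall · 7.7 sin 52° = 48×9.8×3.85 cos 52° + 66.7×9.8×3.4 cos 52° → N_wall = 409.26 N.
ΣF_x = 0: f_floor = N_wall = 409.26 N.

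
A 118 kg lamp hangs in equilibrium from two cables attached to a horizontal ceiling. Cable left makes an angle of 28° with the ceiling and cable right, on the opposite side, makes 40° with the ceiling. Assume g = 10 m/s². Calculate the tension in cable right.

T_right ≈ 1120 N

Weight W = 118 × 10 = 1180 N acts straight down.
Horizontal: T_left cos 28° = T_right cos 40°  →  T_left = 0.8676 T_right.
Vertical: T_left sin 28° + T_right sin 40° = 1180.
Substituting the horizontal relation into the vertical equation gives 1.05 T_right = 1180, so T_right = 1124 N.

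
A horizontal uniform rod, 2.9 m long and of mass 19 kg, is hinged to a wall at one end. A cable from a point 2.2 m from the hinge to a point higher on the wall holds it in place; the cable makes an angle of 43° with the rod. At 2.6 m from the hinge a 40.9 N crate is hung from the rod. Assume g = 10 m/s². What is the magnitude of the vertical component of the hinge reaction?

Take torques about the hinge: T sin 43° · 2.2 = 19×10×1.45 + 40.9×2.6 = 381.84 N·m.
So T = 381.84 / (0.6820 × 2.2) = 254.49 N.
ΣF_y = 0: H_y = (19×10 + 40.9) − T sin 43° = 230.9 − 173.56 = 57.336 N.

|H_y| ≈ 57.3 N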